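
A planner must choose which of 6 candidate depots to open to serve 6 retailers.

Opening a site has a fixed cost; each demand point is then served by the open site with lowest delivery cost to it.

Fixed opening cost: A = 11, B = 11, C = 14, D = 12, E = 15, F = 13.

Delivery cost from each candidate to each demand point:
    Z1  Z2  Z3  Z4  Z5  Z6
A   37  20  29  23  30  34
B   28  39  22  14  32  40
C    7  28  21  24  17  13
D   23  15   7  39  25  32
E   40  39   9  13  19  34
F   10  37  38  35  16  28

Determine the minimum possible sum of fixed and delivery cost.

109

Open {C, D}: assign each demand point to its cheapest open site.
  Z1→C 7, Z2→D 15, Z3→D 7, Z4→C 24, Z5→C 17, Z6→C 13
  delivery cost 83, fixed 26 → total 109.
Compare {B, C, D}: delivery cost 73 + fixed 37 = 110.
Compare {C, D, E}: delivery cost 72 + fixed 41 = 113.
Compare {C, E}: delivery cost 87 + fixed 29 = 116.
All other subsets cost ≥ 110. Minimum total cost: 109.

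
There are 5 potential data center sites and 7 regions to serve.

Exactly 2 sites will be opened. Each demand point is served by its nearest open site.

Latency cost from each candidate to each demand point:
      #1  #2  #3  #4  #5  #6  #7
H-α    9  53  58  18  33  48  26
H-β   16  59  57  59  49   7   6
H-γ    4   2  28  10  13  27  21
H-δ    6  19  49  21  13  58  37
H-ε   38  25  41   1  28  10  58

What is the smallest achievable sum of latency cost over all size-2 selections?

Open {H-β, H-γ}.
  #1→H-γ 4, #2→H-γ 2, #3→H-γ 28, #4→H-γ 10, #5→H-γ 13, #6→H-β 7, #7→H-β 6  ⇒ total 70.
Compare {H-γ, H-ε}: total 79.
Compare {H-α, H-γ}: total 105.
No size-2 selection does better; minimum is 70.

70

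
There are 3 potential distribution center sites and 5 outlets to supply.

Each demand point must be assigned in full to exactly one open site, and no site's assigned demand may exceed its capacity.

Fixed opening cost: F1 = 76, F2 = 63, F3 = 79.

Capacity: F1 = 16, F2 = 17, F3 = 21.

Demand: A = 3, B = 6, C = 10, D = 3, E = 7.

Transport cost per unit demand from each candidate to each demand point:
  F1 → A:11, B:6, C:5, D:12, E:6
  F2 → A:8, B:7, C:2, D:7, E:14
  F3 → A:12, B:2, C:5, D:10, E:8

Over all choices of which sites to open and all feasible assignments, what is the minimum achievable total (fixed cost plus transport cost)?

Open {F2, F3}; cheapest assignment that respects the capacities:
  F2 (cap 17, load 16): A, C, D — cost 3×8 + 10×2 + 3×7 = 65
  F3 (cap 21, load 13): B, E — cost 6×2 + 7×8 = 68
  Shipping 133, fixed 142 → total 275.
  Any other capacity-feasible assignment to {F2, F3} ships for at least 133.
Compare {F1, F2}: its best feasible assignment gives total 282.
Compare {F1, F3}: its best feasible assignment gives total 322.
Every other set of open sites that can feasibly serve all demand totals ≥ 282 even under its best assignment. Minimum: 275.

275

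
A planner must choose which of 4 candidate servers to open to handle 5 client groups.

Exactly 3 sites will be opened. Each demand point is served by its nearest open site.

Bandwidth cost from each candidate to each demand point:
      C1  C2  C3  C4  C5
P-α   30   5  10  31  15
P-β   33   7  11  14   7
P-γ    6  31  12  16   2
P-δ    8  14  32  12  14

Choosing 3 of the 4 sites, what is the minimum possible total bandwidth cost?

35

Open {P-α, P-γ, P-δ}.
  C1→P-γ 6, C2→P-α 5, C3→P-α 10, C4→P-δ 12, C5→P-γ 2  ⇒ total 35.
Compare {P-α, P-β, P-γ}: total 37.
Compare {P-β, P-γ, P-δ}: total 38.
No size-3 selection does better; minimum is 35.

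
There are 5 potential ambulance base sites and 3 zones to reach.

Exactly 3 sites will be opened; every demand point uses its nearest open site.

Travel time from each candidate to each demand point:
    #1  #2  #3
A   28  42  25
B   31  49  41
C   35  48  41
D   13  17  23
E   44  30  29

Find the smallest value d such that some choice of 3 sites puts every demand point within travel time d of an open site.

23

Open {A, B, D}.
  Farthest demand point is #3 at travel time 23 (to D); all others are ≤ 23.
With {A, C, D} the worst case is 23.
With {A, D, E} the worst case is 23.
No size-3 selection achieves below 23.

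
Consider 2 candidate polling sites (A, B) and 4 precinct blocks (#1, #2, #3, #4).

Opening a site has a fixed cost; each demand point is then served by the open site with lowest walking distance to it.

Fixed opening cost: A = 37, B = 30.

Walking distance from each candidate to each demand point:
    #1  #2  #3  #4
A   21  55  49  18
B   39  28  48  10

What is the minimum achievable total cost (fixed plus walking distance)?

155

Open {B}: assign each demand point to its cheapest open site.
  #1→B 39, #2→B 28, #3→B 48, #4→B 10
  walking distance 125, fixed 30 → total 155.
Compare {A, B}: walking distance 107 + fixed 67 = 174.
Compare {A}: walking distance 143 + fixed 37 = 180.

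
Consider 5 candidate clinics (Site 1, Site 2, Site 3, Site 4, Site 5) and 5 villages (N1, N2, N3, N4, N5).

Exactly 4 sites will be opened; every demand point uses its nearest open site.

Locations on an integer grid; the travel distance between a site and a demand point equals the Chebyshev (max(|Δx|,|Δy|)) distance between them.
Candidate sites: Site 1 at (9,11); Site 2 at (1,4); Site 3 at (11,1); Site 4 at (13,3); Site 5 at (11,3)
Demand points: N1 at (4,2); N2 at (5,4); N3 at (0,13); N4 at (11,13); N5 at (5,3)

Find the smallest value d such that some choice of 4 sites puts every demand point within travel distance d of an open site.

Open {Site 1, Site 2, Site 3, Site 4}.
  Farthest demand point is N3 at travel distance 9 (to Site 1); all others are ≤ 9.
With {Site 1, Site 2, Site 3, Site 5} the worst case is 9.
With {Site 1, Site 2, Site 4, Site 5} the worst case is 9.
No size-4 selection achieves below 9.

9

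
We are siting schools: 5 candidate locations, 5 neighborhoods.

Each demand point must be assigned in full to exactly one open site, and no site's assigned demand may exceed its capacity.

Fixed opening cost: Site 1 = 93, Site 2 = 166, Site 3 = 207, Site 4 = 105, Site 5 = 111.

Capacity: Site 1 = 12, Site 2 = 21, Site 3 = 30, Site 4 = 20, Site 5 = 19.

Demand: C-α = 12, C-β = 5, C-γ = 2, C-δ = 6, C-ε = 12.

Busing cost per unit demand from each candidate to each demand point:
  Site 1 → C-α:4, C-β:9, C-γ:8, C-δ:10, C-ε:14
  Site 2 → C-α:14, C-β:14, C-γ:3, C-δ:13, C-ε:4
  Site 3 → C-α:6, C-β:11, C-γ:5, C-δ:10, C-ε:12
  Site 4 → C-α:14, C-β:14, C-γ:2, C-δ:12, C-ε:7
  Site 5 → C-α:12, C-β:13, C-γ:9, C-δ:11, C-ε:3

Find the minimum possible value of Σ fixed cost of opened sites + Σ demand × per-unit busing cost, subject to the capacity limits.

Open {Site 1, Site 4, Site 5}; cheapest assignment that respects the capacities:
  Site 1 (cap 12, load 12): C-α — cost 12×4 = 48
  Site 4 (cap 20, load 7): C-β, C-γ — cost 5×14 + 2×2 = 74
  Site 5 (cap 19, load 18): C-δ, C-ε — cost 6×11 + 12×3 = 102
  Shipping 224, fixed 309 → total 533.
  Any other capacity-feasible assignment to {Site 1, Site 4, Site 5} ships for at least 224.
Compare {Site 3, Site 5}: its best feasible assignment gives total 551.
Compare {Site 4, Site 5}: its best feasible assignment gives total 560.
Every other set of open sites that can feasibly serve all demand totals ≥ 551 even under its best assignment. Minimum: 533.

533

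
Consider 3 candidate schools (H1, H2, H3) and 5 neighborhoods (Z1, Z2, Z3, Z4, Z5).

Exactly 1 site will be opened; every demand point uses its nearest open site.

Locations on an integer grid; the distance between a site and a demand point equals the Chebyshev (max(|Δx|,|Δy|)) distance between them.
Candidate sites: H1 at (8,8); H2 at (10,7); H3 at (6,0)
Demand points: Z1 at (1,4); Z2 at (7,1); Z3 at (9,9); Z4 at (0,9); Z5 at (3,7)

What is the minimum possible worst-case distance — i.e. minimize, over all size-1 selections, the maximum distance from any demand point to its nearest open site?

Open {H1}.
  Farthest demand point is Z4 at distance 8 (to H1); all others are ≤ 8.
With {H3} the worst case is 9.
With {H2} the worst case is 10.
No size-1 selection achieves below 8.

8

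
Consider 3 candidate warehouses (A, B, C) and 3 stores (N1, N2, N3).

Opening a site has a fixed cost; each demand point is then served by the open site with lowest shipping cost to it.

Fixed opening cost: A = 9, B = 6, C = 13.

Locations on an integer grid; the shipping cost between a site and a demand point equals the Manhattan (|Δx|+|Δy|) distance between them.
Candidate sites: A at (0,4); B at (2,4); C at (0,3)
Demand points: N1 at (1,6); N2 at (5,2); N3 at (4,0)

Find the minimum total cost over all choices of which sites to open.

Open {B}: assign each demand point to its cheapest open site.
  N1→B 3, N2→B 5, N3→B 6
  shipping cost 14, fixed 6 → total 20.
Compare {A}: shipping cost 18 + fixed 9 = 27.
Compare {A, B}: shipping cost 14 + fixed 15 = 29.
Compare {C}: shipping cost 17 + fixed 13 = 30.
All other subsets cost ≥ 27. Minimum total cost: 20.

20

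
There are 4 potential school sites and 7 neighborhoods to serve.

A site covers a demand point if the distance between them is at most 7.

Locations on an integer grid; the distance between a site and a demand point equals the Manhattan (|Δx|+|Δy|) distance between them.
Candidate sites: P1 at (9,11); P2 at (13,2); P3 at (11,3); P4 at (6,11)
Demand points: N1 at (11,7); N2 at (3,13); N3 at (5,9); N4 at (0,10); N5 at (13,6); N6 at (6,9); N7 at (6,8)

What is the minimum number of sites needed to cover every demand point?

2

Coverage sets (demand points within 7 of each site):
  P1: {N1, N3, N6, N7}
  P2: {N1, N5}
  P3: {N1, N5}
  P4: {N2, N3, N4, N6, N7}
No single site covers all 7 demand points.
But {P2, P4} covers everything, so the minimum is 2.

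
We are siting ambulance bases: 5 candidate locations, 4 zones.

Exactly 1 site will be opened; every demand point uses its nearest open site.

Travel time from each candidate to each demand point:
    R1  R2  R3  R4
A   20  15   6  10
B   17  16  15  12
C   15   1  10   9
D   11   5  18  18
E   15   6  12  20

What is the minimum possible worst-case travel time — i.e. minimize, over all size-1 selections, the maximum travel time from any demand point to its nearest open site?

15

Open {C}.
  Farthest demand point is R1 at travel time 15 (to C); all others are ≤ 15.
With {B} the worst case is 17.
With {D} the worst case is 18.
No size-1 selection achieves below 15.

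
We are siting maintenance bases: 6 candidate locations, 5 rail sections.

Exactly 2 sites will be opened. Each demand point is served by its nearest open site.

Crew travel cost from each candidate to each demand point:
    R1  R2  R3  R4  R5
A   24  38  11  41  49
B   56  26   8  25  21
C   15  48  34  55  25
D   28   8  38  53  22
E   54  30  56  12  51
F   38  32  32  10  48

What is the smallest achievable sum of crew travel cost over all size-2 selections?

Open {B, D}.
  R1→D 28, R2→D 8, R3→B 8, R4→B 25, R5→B 21  ⇒ total 90.
Compare {B, C}: total 95.
Compare {D, F}: total 100.
No size-2 selection does better; minimum is 90.

90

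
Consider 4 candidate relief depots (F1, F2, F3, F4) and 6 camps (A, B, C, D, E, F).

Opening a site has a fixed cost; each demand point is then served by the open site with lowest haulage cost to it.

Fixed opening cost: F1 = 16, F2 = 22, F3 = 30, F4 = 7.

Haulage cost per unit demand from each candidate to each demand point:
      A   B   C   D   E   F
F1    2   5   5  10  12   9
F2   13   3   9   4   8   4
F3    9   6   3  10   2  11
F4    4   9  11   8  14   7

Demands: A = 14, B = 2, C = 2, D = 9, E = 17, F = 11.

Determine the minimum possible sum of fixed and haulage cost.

222

Open {F1, F2, F3}: assign each demand point to its cheapest open site.
  A→F1 14×2=28, B→F2 2×3=6, C→F3 2×3=6, D→F2 9×4=36, E→F3 17×2=34, F→F2 11×4=44
  haulage cost 154, fixed 68 → total 222.
Compare {F1, F2, F3, F4}: haulage cost 154 + fixed 75 = 229.
Compare {F2, F3, F4}: haulage cost 182 + fixed 59 = 241.
Compare {F1, F3, F4}: haulage cost 227 + fixed 53 = 280.
All other subsets cost ≥ 229. Minimum total cost: 222.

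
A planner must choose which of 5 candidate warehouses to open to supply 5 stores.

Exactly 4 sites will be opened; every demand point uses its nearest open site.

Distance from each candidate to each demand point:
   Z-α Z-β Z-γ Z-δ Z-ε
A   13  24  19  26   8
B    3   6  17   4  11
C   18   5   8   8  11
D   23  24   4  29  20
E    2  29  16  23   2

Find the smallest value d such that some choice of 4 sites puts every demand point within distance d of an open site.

Open {B, C, D, E}.
  Farthest demand point is Z-β at distance 5 (to C); all others are ≤ 5.
With {A, B, D, E} the worst case is 6.
With {A, B, C, D} the worst case is 8.
No size-4 selection achieves below 5.

5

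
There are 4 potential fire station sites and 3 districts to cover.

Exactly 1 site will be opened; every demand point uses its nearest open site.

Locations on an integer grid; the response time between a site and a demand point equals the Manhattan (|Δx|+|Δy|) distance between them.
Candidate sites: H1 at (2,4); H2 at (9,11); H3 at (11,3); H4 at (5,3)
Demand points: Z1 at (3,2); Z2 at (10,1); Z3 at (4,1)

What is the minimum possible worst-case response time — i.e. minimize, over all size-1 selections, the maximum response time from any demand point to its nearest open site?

Open {H4}.
  Farthest demand point is Z2 at response time 7 (to H4); all others are ≤ 7.
With {H3} the worst case is 9.
With {H1} the worst case is 11.
No size-1 selection achieves below 7.

7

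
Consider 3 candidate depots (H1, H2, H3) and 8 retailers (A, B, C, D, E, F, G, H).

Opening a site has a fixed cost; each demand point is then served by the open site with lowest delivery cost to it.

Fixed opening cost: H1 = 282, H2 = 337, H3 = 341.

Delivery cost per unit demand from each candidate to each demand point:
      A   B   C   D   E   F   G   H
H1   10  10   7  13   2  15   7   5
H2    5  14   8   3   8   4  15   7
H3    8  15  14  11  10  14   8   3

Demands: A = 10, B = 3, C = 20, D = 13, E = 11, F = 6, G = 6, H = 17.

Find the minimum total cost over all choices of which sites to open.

949

Open {H2}: assign each demand point to its cheapest open site.
  A→H2 10×5=50, B→H2 3×14=42, C→H2 20×8=160, D→H2 13×3=39, E→H2 11×8=88, F→H2 6×4=24, G→H2 6×15=90, H→H2 17×7=119
  delivery cost 612, fixed 337 → total 949.
Compare {H1}: delivery cost 678 + fixed 282 = 960.
Compare {H1, H2}: delivery cost 432 + fixed 619 = 1051.
Compare {H2, H3}: delivery cost 502 + fixed 678 = 1180.
All other subsets cost ≥ 960. Minimum total cost: 949.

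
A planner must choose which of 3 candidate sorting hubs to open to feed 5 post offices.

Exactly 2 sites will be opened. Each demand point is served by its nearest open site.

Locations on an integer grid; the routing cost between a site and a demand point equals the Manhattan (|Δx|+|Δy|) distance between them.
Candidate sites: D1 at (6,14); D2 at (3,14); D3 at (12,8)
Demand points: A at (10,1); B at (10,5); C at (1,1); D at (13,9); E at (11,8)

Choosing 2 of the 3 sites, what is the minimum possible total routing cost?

Open {D2, D3}.
  A→D3 9, B→D3 5, C→D2 15, D→D3 2, E→D3 1  ⇒ total 32.
Compare {D1, D3}: total 35.
Compare {D1, D2}: total 68.

32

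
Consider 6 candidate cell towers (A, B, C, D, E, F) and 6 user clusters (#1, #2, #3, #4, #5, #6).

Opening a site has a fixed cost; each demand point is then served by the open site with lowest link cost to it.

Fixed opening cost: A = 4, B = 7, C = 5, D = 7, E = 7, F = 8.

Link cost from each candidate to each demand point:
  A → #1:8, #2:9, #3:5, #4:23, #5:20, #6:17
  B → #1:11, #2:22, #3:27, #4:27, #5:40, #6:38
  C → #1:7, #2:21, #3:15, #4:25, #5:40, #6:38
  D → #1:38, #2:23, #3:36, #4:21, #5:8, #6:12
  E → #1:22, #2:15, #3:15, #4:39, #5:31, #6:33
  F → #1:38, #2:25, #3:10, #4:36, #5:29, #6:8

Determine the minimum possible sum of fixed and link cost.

74

Open {A, D}: assign each demand point to its cheapest open site.
  #1→A 8, #2→A 9, #3→A 5, #4→D 21, #5→D 8, #6→D 12
  link cost 63, fixed 11 → total 74.
Compare {A, C, D}: link cost 62 + fixed 16 = 78.
Compare {A, D, F}: link cost 59 + fixed 19 = 78.
Compare {A, B, D}: link cost 63 + fixed 18 = 81.
All other subsets cost ≥ 78. Minimum total cost: 74.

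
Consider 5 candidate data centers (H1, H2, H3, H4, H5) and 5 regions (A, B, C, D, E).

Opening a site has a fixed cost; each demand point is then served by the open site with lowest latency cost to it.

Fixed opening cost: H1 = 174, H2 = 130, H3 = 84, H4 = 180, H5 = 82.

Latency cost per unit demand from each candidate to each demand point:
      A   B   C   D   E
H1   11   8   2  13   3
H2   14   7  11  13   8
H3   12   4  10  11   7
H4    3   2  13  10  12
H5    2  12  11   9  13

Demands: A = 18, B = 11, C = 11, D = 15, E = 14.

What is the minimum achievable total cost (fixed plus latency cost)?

579

Open {H1, H5}: assign each demand point to its cheapest open site.
  A→H5 18×2=36, B→H1 11×8=88, C→H1 11×2=22, D→H5 15×9=135, E→H1 14×3=42
  latency cost 323, fixed 256 → total 579.
Compare {H3, H5}: latency cost 423 + fixed 166 = 589.
Compare {H1, H3, H5}: latency cost 279 + fixed 340 = 619.
Compare {H1, H4}: latency cost 290 + fixed 354 = 644.
All other subsets cost ≥ 589. Minimum total cost: 579.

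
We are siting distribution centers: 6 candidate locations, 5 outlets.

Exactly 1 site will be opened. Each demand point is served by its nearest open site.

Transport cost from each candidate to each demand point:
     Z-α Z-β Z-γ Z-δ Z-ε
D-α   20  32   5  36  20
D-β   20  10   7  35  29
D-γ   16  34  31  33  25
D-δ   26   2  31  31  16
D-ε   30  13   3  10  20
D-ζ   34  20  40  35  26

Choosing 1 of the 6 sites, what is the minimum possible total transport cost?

Open {D-ε}.
  Z-α→D-ε 30, Z-β→D-ε 13, Z-γ→D-ε 3, Z-δ→D-ε 10, Z-ε→D-ε 20  ⇒ total 76.
Compare {D-β}: total 101.
Compare {D-δ}: total 106.
No size-1 selection does better; minimum is 76.

76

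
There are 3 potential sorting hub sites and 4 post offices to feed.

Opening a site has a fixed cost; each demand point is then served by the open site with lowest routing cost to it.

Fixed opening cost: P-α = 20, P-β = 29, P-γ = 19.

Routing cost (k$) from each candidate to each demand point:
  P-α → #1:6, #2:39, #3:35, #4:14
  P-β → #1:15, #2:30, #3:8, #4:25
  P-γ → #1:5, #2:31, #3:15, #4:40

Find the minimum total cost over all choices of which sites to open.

104

Open {P-α, P-γ}: assign each demand point to its cheapest open site.
  #1→P-γ 5, #2→P-γ 31, #3→P-γ 15, #4→P-α 14
  routing cost 65, fixed 39 → total 104.
Compare {P-β}: routing cost 78 + fixed 29 = 107.
Compare {P-α, P-β}: routing cost 58 + fixed 49 = 107.
Compare {P-γ}: routing cost 91 + fixed 19 = 110.
All other subsets cost ≥ 107. Minimum total cost: 104.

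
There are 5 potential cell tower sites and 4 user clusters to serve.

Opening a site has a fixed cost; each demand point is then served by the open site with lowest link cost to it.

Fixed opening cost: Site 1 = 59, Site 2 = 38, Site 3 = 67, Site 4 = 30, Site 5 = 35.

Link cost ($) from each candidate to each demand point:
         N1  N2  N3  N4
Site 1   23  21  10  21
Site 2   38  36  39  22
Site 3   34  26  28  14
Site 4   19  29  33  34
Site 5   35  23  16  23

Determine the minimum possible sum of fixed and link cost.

Open {Site 5}: assign each demand point to its cheapest open site.
  N1→Site 5 35, N2→Site 5 23, N3→Site 5 16, N4→Site 5 23
  link cost 97, fixed 35 → total 132.
Compare {Site 1}: link cost 75 + fixed 59 = 134.
Compare {Site 4}: link cost 115 + fixed 30 = 145.
Compare {Site 4, Site 5}: link cost 81 + fixed 65 = 146.
All other subsets cost ≥ 134. Minimum total cost: 132.

132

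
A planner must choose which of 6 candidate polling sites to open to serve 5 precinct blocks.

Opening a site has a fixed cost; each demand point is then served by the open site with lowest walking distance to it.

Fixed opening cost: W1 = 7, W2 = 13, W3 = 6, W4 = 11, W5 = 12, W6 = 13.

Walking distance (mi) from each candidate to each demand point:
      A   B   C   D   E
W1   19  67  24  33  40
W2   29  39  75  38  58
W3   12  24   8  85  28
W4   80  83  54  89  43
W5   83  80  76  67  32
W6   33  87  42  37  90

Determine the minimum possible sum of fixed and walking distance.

118

Open {W1, W3}: assign each demand point to its cheapest open site.
  A→W3 12, B→W3 24, C→W3 8, D→W1 33, E→W3 28
  walking distance 105, fixed 13 → total 118.
Compare {W3, W6}: walking distance 109 + fixed 19 = 128.
Compare {W2, W3}: walking distance 110 + fixed 19 = 129.
Compare {W1, W3, W4}: walking distance 105 + fixed 24 = 129.
All other subsets cost ≥ 128. Minimum total cost: 118.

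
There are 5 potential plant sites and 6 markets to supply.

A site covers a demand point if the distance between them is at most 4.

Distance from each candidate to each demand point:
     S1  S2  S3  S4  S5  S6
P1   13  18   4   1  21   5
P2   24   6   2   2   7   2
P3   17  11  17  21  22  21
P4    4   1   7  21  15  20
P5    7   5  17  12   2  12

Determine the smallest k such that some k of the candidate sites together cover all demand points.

3

Coverage sets (demand points within 4 of each site):
  P1: {S3, S4}
  P2: {S3, S4, S6}
  P3: {}
  P4: {S1, S2}
  P5: {S5}
No 2 sites suffice: every size-2 union leaves at least one demand point uncovered.
But {P2, P4, P5} covers everything, so the minimum is 3.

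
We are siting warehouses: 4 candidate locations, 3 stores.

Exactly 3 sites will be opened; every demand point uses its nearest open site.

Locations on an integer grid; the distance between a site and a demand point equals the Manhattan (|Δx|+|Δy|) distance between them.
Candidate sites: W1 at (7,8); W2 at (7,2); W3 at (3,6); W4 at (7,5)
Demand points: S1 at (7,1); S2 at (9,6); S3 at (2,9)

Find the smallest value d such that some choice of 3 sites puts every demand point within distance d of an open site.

Open {W1, W2, W3}.
  Farthest demand point is S2 at distance 4 (to W1); all others are ≤ 4.
With {W1, W3, W4} the worst case is 4.
With {W2, W3, W4} the worst case is 4.
No size-3 selection achieves below 4.

4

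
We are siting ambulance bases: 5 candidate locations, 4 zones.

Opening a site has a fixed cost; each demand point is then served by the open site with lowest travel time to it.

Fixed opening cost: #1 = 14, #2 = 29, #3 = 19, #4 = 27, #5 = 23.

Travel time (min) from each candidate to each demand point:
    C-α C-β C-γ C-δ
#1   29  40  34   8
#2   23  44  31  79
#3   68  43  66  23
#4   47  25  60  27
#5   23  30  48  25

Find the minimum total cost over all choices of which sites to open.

Open {#1}: assign each demand point to its cheapest open site.
  C-α→#1 29, C-β→#1 40, C-γ→#1 34, C-δ→#1 8
  travel time 111, fixed 14 → total 125.
Compare {#1, #5}: travel time 95 + fixed 37 = 132.
Compare {#1, #4}: travel time 96 + fixed 41 = 137.
Compare {#1, #3}: travel time 111 + fixed 33 = 144.
All other subsets cost ≥ 132. Minimum total cost: 125.

125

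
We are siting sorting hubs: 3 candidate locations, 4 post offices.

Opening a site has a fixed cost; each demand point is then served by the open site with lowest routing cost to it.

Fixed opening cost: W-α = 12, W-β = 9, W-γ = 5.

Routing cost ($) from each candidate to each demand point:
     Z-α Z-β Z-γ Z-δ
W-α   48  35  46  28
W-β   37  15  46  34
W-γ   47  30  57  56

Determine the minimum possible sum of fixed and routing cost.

141

Open {W-β}: assign each demand point to its cheapest open site.
  Z-α→W-β 37, Z-β→W-β 15, Z-γ→W-β 46, Z-δ→W-β 34
  routing cost 132, fixed 9 → total 141.
Compare {W-β, W-γ}: routing cost 132 + fixed 14 = 146.
Compare {W-α, W-β}: routing cost 126 + fixed 21 = 147.
Compare {W-α, W-β, W-γ}: routing cost 126 + fixed 26 = 152.
All other subsets cost ≥ 146. Minimum total cost: 141.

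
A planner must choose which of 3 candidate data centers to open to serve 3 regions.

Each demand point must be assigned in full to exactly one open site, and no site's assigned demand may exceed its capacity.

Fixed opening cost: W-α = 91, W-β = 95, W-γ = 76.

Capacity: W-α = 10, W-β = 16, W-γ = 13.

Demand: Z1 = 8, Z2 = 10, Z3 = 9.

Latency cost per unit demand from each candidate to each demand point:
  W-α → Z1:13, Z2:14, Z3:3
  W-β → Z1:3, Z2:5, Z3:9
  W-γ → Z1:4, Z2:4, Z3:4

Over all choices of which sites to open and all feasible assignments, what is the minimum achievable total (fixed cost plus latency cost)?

Open {W-α, W-β, W-γ}; cheapest assignment that respects the capacities:
  W-α (cap 10, load 9): Z3 — cost 9×3 = 27
  W-β (cap 16, load 8): Z1 — cost 8×3 = 24
  W-γ (cap 13, load 10): Z2 — cost 10×4 = 40
  Shipping 91, fixed 262 → total 353.
  Any other capacity-feasible assignment to {W-α, W-β, W-γ} ships for at least 91.
Total demand is 27; every other set of sites either has combined capacity below 27 or cannot fit the demands without splitting one across sites, so {W-α, W-β, W-γ} is the only feasible choice of open sites. Minimum: 353.

353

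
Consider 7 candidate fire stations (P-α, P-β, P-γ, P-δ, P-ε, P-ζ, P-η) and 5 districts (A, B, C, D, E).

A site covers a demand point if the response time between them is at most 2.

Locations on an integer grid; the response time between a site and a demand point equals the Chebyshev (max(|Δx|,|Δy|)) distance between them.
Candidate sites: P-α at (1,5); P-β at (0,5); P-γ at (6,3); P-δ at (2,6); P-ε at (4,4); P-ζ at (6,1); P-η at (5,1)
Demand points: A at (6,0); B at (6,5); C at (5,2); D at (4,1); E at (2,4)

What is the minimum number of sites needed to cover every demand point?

2

Coverage sets (demand points within 2 of each site):
  P-α: {E}
  P-β: {E}
  P-γ: {B, C, D}
  P-δ: {E}
  P-ε: {B, C, E}
  P-ζ: {A, C, D}
  P-η: {A, C, D}
No single site covers all 5 demand points.
But {P-ε, P-ζ} covers everything, so the minimum is 2.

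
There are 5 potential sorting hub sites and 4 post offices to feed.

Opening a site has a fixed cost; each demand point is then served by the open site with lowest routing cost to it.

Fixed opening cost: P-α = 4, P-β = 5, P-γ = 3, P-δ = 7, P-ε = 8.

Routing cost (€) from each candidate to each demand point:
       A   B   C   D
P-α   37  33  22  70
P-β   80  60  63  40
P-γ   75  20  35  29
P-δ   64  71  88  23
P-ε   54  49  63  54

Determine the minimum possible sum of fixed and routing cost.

Open {P-α, P-γ}: assign each demand point to its cheapest open site.
  A→P-α 37, B→P-γ 20, C→P-α 22, D→P-γ 29
  routing cost 108, fixed 7 → total 115.
Compare {P-α, P-γ, P-δ}: routing cost 102 + fixed 14 = 116.
Compare {P-α, P-β, P-γ}: routing cost 108 + fixed 12 = 120.
Compare {P-α, P-β, P-γ, P-δ}: routing cost 102 + fixed 19 = 121.
All other subsets cost ≥ 116. Minimum total cost: 115.

115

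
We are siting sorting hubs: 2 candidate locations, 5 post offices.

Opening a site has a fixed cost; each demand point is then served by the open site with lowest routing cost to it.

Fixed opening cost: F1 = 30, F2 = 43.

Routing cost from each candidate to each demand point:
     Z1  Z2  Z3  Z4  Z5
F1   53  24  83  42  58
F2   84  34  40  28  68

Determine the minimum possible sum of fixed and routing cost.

Open {F1, F2}: assign each demand point to its cheapest open site.
  Z1→F1 53, Z2→F1 24, Z3→F2 40, Z4→F2 28, Z5→F1 58
  routing cost 203, fixed 73 → total 276.
Compare {F1}: routing cost 260 + fixed 30 = 290.
Compare {F2}: routing cost 254 + fixed 43 = 297.

276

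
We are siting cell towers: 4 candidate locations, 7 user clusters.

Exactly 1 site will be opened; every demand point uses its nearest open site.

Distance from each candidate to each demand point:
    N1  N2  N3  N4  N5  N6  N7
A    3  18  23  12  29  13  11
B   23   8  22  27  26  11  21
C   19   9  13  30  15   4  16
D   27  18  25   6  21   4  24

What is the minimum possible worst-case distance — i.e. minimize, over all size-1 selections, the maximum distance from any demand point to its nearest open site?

27

Open {B}.
  Farthest demand point is N4 at distance 27 (to B); all others are ≤ 27.
With {D} the worst case is 27.
With {A} the worst case is 29.
No size-1 selection achieves below 27.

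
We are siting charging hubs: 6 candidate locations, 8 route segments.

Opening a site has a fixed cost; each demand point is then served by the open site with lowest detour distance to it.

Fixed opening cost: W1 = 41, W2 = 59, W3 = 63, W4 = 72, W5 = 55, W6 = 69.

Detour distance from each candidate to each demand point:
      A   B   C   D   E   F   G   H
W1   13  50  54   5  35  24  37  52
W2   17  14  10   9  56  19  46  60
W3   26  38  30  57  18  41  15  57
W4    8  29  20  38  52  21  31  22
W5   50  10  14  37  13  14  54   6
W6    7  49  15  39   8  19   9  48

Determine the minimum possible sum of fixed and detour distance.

Open {W1, W5}: assign each demand point to its cheapest open site.
  A→W1 13, B→W5 10, C→W5 14, D→W1 5, E→W5 13, F→W5 14, G→W1 37, H→W5 6
  detour distance 112, fixed 96 → total 208.
Compare {W5, W6}: detour distance 105 + fixed 124 = 229.
Compare {W1, W5, W6}: detour distance 73 + fixed 165 = 238.
Compare {W2, W5}: detour distance 125 + fixed 114 = 239.
All other subsets cost ≥ 229. Minimum total cost: 208.

208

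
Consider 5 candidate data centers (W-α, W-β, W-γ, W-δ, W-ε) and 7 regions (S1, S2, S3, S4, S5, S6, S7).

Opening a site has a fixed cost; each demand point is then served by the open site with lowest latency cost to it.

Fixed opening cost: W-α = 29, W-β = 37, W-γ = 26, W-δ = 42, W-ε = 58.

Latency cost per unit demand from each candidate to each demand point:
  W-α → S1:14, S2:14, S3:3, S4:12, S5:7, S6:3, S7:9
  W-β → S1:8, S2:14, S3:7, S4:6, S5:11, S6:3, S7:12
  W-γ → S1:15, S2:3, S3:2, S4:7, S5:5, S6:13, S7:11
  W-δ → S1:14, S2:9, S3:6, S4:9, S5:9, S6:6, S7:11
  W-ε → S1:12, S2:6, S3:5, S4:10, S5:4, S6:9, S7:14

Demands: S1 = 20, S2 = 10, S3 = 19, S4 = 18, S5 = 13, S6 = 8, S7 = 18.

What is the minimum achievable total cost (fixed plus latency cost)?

679

Open {W-α, W-β, W-γ}: assign each demand point to its cheapest open site.
  S1→W-β 20×8=160, S2→W-γ 10×3=30, S3→W-γ 19×2=38, S4→W-β 18×6=108, S5→W-γ 13×5=65, S6→W-α 8×3=24, S7→W-α 18×9=162
  latency cost 587, fixed 92 → total 679.
Compare {W-β, W-γ}: latency cost 623 + fixed 63 = 686.
Compare {W-α, W-β, W-γ, W-δ}: latency cost 587 + fixed 134 = 721.
Compare {W-α, W-β, W-γ, W-ε}: latency cost 574 + fixed 150 = 724.
All other subsets cost ≥ 686. Minimum total cost: 679.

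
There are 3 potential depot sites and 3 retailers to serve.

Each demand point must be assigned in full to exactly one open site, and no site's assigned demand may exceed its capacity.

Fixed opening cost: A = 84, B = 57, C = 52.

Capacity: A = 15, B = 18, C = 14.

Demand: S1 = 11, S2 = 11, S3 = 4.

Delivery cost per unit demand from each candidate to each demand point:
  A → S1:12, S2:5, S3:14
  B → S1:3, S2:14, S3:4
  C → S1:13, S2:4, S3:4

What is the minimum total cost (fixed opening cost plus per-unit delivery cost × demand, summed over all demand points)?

202

Open {B, C}; cheapest assignment that respects the capacities:
  B (cap 18, load 15): S1, S3 — cost 11×3 + 4×4 = 49
  C (cap 14, load 11): S2 — cost 11×4 = 44
  Shipping 93, fixed 109 → total 202.
  Any other capacity-feasible assignment to {B, C} ships for at least 93.
Compare {A, B}: its best feasible assignment gives total 245.
Compare {A, B, C}: its best feasible assignment gives total 286.
Every other set of open sites that can feasibly serve all demand totals ≥ 245 even under its best assignment. Minimum: 202.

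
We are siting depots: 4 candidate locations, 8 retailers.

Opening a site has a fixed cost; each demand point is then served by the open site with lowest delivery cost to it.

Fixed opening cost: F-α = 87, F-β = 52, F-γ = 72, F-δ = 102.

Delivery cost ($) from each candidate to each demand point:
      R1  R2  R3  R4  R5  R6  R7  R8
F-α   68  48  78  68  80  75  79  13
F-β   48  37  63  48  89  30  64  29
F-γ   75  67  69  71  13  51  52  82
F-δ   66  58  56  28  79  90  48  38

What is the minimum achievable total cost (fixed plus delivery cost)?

Open {F-β, F-γ}: assign each demand point to its cheapest open site.
  R1→F-β 48, R2→F-β 37, R3→F-β 63, R4→F-β 48, R5→F-γ 13, R6→F-β 30, R7→F-γ 52, R8→F-β 29
  delivery cost 320, fixed 124 → total 444.
Compare {F-β}: delivery cost 408 + fixed 52 = 460.
Compare {F-β, F-δ}: delivery cost 355 + fixed 154 = 509.
Compare {F-α, F-β, F-γ}: delivery cost 304 + fixed 211 = 515.
All other subsets cost ≥ 460. Minimum total cost: 444.

444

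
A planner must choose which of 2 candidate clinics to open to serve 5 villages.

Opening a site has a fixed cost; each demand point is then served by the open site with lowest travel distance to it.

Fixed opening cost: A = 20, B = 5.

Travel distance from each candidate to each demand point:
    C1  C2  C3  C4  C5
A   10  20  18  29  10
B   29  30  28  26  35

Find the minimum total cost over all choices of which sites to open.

107

Open {A}: assign each demand point to its cheapest open site.
  C1→A 10, C2→A 20, C3→A 18, C4→A 29, C5→A 10
  travel distance 87, fixed 20 → total 107.
Compare {A, B}: travel distance 84 + fixed 25 = 109.
Compare {B}: travel distance 148 + fixed 5 = 153.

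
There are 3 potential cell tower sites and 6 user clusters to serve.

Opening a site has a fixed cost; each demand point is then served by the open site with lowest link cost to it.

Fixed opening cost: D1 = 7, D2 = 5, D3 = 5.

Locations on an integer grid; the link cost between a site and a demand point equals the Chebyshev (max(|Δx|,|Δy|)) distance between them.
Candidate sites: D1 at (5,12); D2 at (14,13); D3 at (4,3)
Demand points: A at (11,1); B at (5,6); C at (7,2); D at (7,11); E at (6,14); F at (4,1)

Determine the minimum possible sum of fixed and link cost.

31

Open {D1, D3}: assign each demand point to its cheapest open site.
  A→D3 7, B→D3 3, C→D3 3, D→D1 2, E→D1 2, F→D3 2
  link cost 19, fixed 12 → total 31.
Compare {D1, D2, D3}: link cost 19 + fixed 17 = 36.
Compare {D3}: link cost 34 + fixed 5 = 39.
Compare {D2, D3}: link cost 30 + fixed 10 = 40.
All other subsets cost ≥ 36. Minimum total cost: 31.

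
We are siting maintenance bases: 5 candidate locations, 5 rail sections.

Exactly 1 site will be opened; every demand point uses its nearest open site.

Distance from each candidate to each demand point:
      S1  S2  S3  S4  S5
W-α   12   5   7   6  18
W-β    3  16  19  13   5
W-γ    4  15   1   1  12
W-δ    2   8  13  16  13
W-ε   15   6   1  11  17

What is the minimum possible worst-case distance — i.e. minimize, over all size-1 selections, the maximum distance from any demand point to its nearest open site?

15

Open {W-γ}.
  Farthest demand point is S2 at distance 15 (to W-γ); all others are ≤ 15.
With {W-δ} the worst case is 16.
With {W-ε} the worst case is 17.
No size-1 selection achieves below 15.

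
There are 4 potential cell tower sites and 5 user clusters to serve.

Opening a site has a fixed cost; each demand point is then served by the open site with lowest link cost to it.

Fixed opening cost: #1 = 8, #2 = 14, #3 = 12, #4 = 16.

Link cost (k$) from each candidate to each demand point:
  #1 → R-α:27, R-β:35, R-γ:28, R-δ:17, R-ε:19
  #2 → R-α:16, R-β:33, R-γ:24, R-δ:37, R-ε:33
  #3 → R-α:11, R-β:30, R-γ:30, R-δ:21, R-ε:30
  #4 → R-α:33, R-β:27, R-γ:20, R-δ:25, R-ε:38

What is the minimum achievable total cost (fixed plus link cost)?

Open {#1, #3}: assign each demand point to its cheapest open site.
  R-α→#3 11, R-β→#3 30, R-γ→#1 28, R-δ→#1 17, R-ε→#1 19
  link cost 105, fixed 20 → total 125.
Compare {#1, #3, #4}: link cost 94 + fixed 36 = 130.
Compare {#1, #2}: link cost 109 + fixed 22 = 131.
Compare {#1}: link cost 126 + fixed 8 = 134.
All other subsets cost ≥ 130. Minimum total cost: 125.

125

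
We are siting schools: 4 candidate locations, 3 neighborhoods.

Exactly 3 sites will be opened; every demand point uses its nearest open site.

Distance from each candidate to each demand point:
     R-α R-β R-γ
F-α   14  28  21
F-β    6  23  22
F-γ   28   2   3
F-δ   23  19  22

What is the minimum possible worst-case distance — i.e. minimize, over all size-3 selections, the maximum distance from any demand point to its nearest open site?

6

Open {F-α, F-β, F-γ}.
  Farthest demand point is R-α at distance 6 (to F-β); all others are ≤ 6.
With {F-β, F-γ, F-δ} the worst case is 6.
With {F-α, F-γ, F-δ} the worst case is 14.
No size-3 selection achieves below 6.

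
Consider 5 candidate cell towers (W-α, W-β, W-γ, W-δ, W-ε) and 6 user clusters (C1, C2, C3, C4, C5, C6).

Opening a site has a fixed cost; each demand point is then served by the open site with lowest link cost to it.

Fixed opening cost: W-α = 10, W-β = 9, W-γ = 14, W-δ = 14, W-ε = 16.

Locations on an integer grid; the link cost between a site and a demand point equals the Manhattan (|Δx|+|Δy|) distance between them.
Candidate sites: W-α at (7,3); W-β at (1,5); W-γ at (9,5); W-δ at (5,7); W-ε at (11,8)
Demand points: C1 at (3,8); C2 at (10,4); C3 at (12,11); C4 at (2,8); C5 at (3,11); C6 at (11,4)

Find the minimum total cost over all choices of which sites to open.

54

Open {W-β, W-γ}: assign each demand point to its cheapest open site.
  C1→W-β 5, C2→W-γ 2, C3→W-γ 9, C4→W-β 4, C5→W-β 8, C6→W-γ 3
  link cost 31, fixed 23 → total 54.
Compare {W-δ}: link cost 41 + fixed 14 = 55.
Compare {W-β, W-ε}: link cost 30 + fixed 25 = 55.
Compare {W-γ, W-δ}: link cost 27 + fixed 28 = 55.
All other subsets cost ≥ 55. Minimum total cost: 54.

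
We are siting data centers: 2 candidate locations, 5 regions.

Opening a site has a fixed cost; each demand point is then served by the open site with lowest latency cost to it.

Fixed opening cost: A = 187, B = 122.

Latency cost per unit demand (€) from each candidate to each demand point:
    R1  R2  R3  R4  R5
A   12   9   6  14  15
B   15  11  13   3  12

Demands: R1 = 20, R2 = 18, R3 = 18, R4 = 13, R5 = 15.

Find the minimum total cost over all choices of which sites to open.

Open {A, B}: assign each demand point to its cheapest open site.
  R1→A 20×12=240, R2→A 18×9=162, R3→A 18×6=108, R4→B 13×3=39, R5→B 15×12=180
  latency cost 729, fixed 309 → total 1038.
Compare {B}: latency cost 951 + fixed 122 = 1073.
Compare {A}: latency cost 917 + fixed 187 = 1104.

1038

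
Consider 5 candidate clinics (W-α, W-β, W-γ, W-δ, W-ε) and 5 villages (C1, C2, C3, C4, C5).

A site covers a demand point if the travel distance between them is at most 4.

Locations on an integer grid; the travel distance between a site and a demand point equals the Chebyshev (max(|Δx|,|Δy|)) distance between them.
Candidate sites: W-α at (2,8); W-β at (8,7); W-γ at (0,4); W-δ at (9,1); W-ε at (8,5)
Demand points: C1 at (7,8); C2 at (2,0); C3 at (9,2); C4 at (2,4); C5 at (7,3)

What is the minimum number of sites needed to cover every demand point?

Coverage sets (demand points within 4 of each site):
  W-α: {C4}
  W-β: {C1, C5}
  W-γ: {C2, C4}
  W-δ: {C3, C5}
  W-ε: {C1, C3, C5}
No single site covers all 5 demand points.
But {W-γ, W-ε} covers everything, so the minimum is 2.

2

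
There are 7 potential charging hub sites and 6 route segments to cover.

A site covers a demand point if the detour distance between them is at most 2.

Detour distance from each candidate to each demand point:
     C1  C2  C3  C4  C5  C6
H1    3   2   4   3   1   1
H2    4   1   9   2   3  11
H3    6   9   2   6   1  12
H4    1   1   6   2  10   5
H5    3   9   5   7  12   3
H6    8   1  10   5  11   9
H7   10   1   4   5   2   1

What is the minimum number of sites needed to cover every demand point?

3

Coverage sets (demand points within 2 of each site):
  H1: {C2, C5, C6}
  H2: {C2, C4}
  H3: {C3, C5}
  H4: {C1, C2, C4}
  H5: {}
  H6: {C2}
  H7: {C2, C5, C6}
No 2 sites suffice: every size-2 union leaves at least one demand point uncovered.
But {H1, H3, H4} covers everything, so the minimum is 3.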